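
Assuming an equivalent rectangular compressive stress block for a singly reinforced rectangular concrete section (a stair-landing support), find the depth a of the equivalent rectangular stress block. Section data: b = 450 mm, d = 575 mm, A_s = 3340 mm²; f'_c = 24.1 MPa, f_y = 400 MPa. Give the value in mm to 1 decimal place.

T = A_s f_y = 3340 × 400 = 1336000 N = 1336 kN.
Setting C = 0.85 f'_c a b equal to T: a = 1336000/(0.85 × 24.1 × 450) = 144.9 mm.

a ≈ 144.9 mm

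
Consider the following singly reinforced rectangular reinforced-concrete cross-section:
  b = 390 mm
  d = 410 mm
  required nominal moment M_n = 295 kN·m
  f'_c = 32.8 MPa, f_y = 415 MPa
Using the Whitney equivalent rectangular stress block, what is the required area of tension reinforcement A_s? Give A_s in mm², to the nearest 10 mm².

A_s ≈ 1900 mm²

With M_n = 0.85 f'_c a b (d − a/2), solve the quadratic for a:
a = d − √(d² − 2M_n/(0.85 f'_c b)) = 410 − √(410² − 2 × 295×10⁶/(0.85 × 32.8 × 390)) = 72.60 mm.
A_s = 0.85 f'_c a b / f_y = 0.85 × 32.8 × 72.60 × 390 / 415 = 1902.2 mm².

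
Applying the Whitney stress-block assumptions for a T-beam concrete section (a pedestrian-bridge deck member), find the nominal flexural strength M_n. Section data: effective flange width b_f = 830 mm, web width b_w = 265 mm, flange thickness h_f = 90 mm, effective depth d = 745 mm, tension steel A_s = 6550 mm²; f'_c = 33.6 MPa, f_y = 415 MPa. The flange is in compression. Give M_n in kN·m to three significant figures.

M_n ≈ 1850 kN·m

Tension: T = A_s f_y = 6550 × 415 = 2718250 N.
Try a within the flange: a = T/(0.85 f'_c b_f) = 2718250/(0.85 × 33.6 × 830) = 114.67 mm.
a = 114.67 > h_f = 90 mm: the block extends into the web. Split into flange-overhang and web parts.
C_f = 0.85 f'_c (b_f − b_w) h_f = 0.85 × 33.6 × (830 − 265) × 90 = 1452276 N.
Remaining web compression depth: a_w = (T − C_f)/(0.85 f'_c b_w) = (2718250 − 1452276)/(0.85 × 33.6 × 265) = 167.27 mm.
M_n = C_f(d − h_f/2) + (T − C_f)(d − a_w/2) = 1452276 × (745 − 45) + 1265974 × (745 − 83.635) = 1016.59 + 837.27 = 1853.86 × 10⁶ N·mm.
M_n = 1853.86 kN·m.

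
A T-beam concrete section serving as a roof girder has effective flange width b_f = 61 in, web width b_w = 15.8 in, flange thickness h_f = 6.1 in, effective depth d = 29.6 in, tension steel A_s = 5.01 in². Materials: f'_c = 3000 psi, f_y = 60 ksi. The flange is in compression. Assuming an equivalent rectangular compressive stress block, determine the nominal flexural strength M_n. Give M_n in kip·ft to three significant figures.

Tension: T = A_s f_y = 5.01 × 60 = 300.6 kips.
Try a within the flange: a = T/(0.85 f'_c b_f) = 300.6/(0.85 × 3 × 61) = 1.932 in.
Since a = 1.932 ≤ h_f = 6.1 in, the stress block lies entirely in the flange; analyse as a rectangular beam of width b_f.
M_n = T(d − a/2) = 300.6 × (29.6 − 0.966) = 8607.4 kip·in.
M_n = 8607.4/12 = 717.28 kip·ft.

M_n ≈ 717 kip·ft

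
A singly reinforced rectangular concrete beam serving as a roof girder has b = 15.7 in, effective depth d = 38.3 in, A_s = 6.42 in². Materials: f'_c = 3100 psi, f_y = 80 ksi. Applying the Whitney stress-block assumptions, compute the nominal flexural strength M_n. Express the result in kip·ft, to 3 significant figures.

T = A_s f_y = 6.42 × 80 = 513.6 kips.
a = T/(0.85 f'_c b) = 513.6/(0.85 × 3.1 × 15.7) = 12.415 in.
M_n = T(d − a/2) = 513.6 × (38.3 − 6.2075) = 16482.7 kip·in = 16482.7/12 = 1373.56 kip·ft.

M_n ≈ 1370 kip·ft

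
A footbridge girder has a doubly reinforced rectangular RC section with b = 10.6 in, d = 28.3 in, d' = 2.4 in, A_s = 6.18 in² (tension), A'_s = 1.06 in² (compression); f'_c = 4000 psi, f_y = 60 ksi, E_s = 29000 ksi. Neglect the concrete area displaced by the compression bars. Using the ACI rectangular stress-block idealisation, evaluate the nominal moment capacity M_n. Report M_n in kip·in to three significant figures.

Assume both steels yield.
a = (A_s − A'_s) f_y/(0.85 f'_c b) = (6.18 − 1.06) × 60/(0.85 × 4 × 10.6) = 8.524 in.
c = a/β₁ = 8.524/0.85 = 10.028 in; ε'_s = 0.003(c − d')/c = 0.0023 ≥ ε_y = 0.0021, so the compression steel yields.
M_n = (A_s − A'_s) f_y (d − a/2) + A'_s f_y (d − d') = 307.2 × (28.3 − 4.262) + 63.6 × (28.3 − 2.4) = 7384.5 + 1647.2 = 9031.7 kip·in.

M_n ≈ 9030 kip·in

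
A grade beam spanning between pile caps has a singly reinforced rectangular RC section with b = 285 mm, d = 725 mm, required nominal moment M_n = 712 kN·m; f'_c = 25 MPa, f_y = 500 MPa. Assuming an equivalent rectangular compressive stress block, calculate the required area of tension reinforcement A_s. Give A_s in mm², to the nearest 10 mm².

A_s ≈ 2250 mm²

With M_n = 0.85 f'_c a b (d − a/2), solve the quadratic for a:
a = d − √(d² − 2M_n/(0.85 f'_c b)) = 725 − √(725² − 2 × 712×10⁶/(0.85 × 25 × 285)) = 186.02 mm.
A_s = 0.85 f'_c a b / f_y = 0.85 × 25 × 186.02 × 285 / 500 = 2253.2 mm².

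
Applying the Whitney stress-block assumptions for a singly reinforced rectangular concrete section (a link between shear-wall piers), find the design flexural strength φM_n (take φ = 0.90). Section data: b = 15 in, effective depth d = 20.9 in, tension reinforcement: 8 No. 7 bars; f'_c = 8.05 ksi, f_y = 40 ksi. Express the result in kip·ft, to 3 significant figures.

φM_n ≈ 287 kip·ft

A_s = 8 × 0.6 = 4.8 in².
T = A_s f_y = 4.8 × 40 = 192 kips.
a = T/(0.85 f'_c b) = 192/(0.85 × 8.05 × 15) = 1.871 in.
M_n = T(d − a/2) = 192 × (20.9 − 0.9355) = 3833.2 kip·in = 3833.2/12 = 319.43 kip·ft.
φM_n = 0.90 × 319.43 = 287.49 kip·ft.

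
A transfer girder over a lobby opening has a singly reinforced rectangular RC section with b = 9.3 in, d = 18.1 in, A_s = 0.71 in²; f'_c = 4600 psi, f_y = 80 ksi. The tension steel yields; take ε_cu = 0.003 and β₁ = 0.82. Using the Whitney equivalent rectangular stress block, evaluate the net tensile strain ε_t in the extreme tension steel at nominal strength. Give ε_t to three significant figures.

ε_t ≈ 0.0255

a = A_s f_y/(0.85 f'_c b) = 1.562 in.
β₁ = 0.82, so c = a/β₁ = 1.562/0.82 = 1.905 in.
From the linear strain diagram with ε_cu = 0.003: ε_t = 0.003 (d − c)/c = 0.003 × (18.1 − 1.905)/1.905 = 0.0255.
Since ε_t ≥ 0.005, the section is tension-controlled.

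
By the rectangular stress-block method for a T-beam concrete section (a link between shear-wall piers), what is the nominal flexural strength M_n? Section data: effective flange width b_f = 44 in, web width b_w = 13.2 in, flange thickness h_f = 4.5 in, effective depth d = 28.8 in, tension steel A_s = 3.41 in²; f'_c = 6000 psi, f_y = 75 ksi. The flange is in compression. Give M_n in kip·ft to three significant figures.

M_n ≈ 602 kip·ft

Tension: T = A_s f_y = 3.41 × 75 = 255.75 kips.
Try a within the flange: a = T/(0.85 f'_c b_f) = 255.75/(0.85 × 6 × 44) = 1.140 in.
Since a = 1.140 ≤ h_f = 4.5 in, the stress block lies entirely in the flange; analyse as a rectangular beam of width b_f.
M_n = T(d − a/2) = 255.75 × (28.8 − 0.57) = 7219.8 kip·in.
M_n = 7219.8/12 = 601.65 kip·ft.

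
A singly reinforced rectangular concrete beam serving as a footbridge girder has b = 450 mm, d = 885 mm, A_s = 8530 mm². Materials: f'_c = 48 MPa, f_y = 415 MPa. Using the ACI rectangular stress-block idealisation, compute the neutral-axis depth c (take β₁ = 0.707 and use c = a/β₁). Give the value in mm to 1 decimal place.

T = A_s f_y = 8530 × 415 = 3539950 N = 3539.95 kN.
Setting C = 0.85 f'_c a b equal to T: a = 3539950/(0.85 × 48 × 450) = 192.808 mm.
With β₁ = 0.707, c = a/β₁ = 192.808/0.707 = 272.7 mm.

c ≈ 272.7 mm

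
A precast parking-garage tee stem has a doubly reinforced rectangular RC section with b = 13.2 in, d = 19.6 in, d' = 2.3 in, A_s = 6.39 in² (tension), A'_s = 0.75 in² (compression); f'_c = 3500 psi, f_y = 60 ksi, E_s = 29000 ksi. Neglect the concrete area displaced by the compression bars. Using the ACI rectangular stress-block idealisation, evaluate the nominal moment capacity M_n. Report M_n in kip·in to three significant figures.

M_n ≈ 5950 kip·in

Assume both steels yield.
a = (A_s − A'_s) f_y/(0.85 f'_c b) = (6.39 − 0.75) × 60/(0.85 × 3.5 × 13.2) = 8.617 in.
c = a/β₁ = 8.617/0.85 = 10.138 in; ε'_s = 0.003(c − d')/c = 0.0023 ≥ ε_y = 0.0021, so the compression steel yields.
M_n = (A_s − A'_s) f_y (d − a/2) + A'_s f_y (d − d') = 338.4 × (19.6 − 4.3085) + 45 × (19.6 − 2.3) = 5174.6 + 778.5 = 5953.1 kip·in.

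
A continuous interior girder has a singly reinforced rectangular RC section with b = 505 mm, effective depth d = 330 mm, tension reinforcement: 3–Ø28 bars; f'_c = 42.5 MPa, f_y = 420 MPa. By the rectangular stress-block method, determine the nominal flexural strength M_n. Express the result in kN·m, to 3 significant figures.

A_s = 3 × 616 = 1848 mm².
T = A_s f_y = 1848 × 420 = 776160 N = 776.16 kN.
From C = T: a = T/(0.85 f'_c b) = 776160/(0.85 × 42.5 × 505) = 42.55 mm.
M_n = T(d − a/2) = 776.16 kN × (330 − 21.275) mm = 239.62 kN·m.

M_n ≈ 240 kN·m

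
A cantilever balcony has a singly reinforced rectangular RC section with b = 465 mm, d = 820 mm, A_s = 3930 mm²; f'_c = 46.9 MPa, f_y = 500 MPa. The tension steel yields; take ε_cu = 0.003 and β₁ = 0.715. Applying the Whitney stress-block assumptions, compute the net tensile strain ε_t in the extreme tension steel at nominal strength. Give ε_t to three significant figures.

a = A_s f_y/(0.85 f'_c b) = 106.00 mm.
β₁ = 0.715, so c = a/β₁ = 106.00/0.715 = 148.25 mm.
From the linear strain diagram with ε_cu = 0.003: ε_t = 0.003 (d − c)/c = 0.003 × (820 − 148.25)/148.25 = 0.0136.
Since ε_t ≥ 0.005, the section is tension-controlled.

ε_t ≈ 0.0136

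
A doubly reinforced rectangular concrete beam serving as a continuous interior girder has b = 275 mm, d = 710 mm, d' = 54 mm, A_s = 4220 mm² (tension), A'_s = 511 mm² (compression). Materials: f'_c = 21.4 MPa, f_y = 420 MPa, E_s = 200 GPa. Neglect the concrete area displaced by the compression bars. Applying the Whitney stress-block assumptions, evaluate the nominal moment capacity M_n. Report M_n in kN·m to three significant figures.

M_n ≈ 1000 kN·m

Assume both tension and compression steel yield.
Net tension couple steel: A_s − A'_s = 3709 mm².
a = (A_s − A'_s) f_y / (0.85 f'_c b) = 1557780/(0.85 × 21.4 × 275) = 311.42 mm.
c = a/β₁ = 311.42/0.85 = 366.38 mm; ε'_s = 0.003(c − d')/c = 0.0026 ≥ f_y/E_s = 0.0021, so compression steel does yield.
M_n = (A_s − A'_s) f_y (d − a/2) + A'_s f_y (d − d') = [1557780 × (710 − 155.71) + 214620 × (710 − 54)] × 10⁻⁶ = 863.46 + 140.79 = 1004.25 kN·m.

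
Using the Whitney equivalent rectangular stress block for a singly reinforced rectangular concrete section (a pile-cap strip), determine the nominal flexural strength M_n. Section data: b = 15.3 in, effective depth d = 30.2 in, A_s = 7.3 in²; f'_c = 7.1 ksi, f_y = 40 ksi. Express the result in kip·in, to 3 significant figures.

T = A_s f_y = 7.3 × 40 = 292 kips.
a = T/(0.85 f'_c b) = 292/(0.85 × 7.1 × 15.3) = 3.162 in.
M_n = T(d − a/2) = 292 × (30.2 − 1.581) = 8356.7 kip·in.

M_n ≈ 8360 kip·in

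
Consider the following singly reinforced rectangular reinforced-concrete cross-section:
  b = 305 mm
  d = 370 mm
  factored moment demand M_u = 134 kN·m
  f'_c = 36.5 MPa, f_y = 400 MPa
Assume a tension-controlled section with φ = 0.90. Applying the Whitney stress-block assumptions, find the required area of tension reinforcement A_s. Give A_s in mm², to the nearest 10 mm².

A_s ≈ 1070 mm²

M_n = M_u/φ = 134/0.90 = 148.889 kN·m.
With M_n = 0.85 f'_c a b (d − a/2), solve the quadratic for a:
a = d − √(d² − 2M_n/(0.85 f'_c b)) = 370 − √(370² − 2 × 148.889×10⁶/(0.85 × 36.5 × 305)) = 45.30 mm.
A_s = 0.85 f'_c a b / f_y = 0.85 × 36.5 × 45.30 × 305 / 400 = 1071.6 mm².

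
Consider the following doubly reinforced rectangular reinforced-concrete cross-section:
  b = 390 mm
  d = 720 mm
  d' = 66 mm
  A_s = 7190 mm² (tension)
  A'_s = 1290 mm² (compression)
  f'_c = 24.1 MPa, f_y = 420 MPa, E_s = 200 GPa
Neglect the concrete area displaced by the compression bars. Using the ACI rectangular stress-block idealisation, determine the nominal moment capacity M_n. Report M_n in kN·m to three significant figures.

M_n ≈ 1750 kN·m

Assume both tension and compression steel yield.
Net tension couple steel: A_s − A'_s = 5900 mm².
a = (A_s − A'_s) f_y / (0.85 f'_c b) = 2478000/(0.85 × 24.1 × 390) = 310.17 mm.
c = a/β₁ = 310.17/0.85 = 364.91 mm; ε'_s = 0.003(c − d')/c = 0.0025 ≥ f_y/E_s = 0.0021, so compression steel does yield.
M_n = (A_s − A'_s) f_y (d − a/2) + A'_s f_y (d − d') = [2478000 × (720 − 155.085) + 541800 × (720 − 66)] × 10⁻⁶ = 1399.86 + 354.34 = 1754.20 kN·m.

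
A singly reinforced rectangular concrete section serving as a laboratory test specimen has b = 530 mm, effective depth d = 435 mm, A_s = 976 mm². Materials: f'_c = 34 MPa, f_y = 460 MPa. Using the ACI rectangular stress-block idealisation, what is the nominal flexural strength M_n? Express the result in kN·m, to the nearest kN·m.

M_n ≈ 189 kN·m

T = A_s f_y = 976 × 460 = 448960 N = 448.96 kN.
From C = T: a = T/(0.85 f'_c b) = 448960/(0.85 × 34 × 530) = 29.31 mm.
M_n = T(d − a/2) = 448.96 kN × (435 − 14.655) mm = 188.72 kN·m.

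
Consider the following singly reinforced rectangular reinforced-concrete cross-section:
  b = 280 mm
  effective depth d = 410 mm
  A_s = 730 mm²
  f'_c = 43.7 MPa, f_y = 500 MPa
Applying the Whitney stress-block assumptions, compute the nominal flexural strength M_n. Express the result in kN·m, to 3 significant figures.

M_n ≈ 143 kN·m

T = A_s f_y = 730 × 500 = 365000 N = 365 kN.
From C = T: a = T/(0.85 f'_c b) = 365000/(0.85 × 43.7 × 280) = 35.09 mm.
M_n = T(d − a/2) = 365 kN × (410 − 17.545) mm = 143.25 kN·m.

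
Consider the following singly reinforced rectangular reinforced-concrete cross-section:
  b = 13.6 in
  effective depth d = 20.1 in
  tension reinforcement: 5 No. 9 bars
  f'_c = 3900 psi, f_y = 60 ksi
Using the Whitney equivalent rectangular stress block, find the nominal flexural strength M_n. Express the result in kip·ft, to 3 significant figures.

A_s = 5 × 1 = 5 in².
T = A_s f_y = 5 × 60 = 300 kips.
a = T/(0.85 f'_c b) = 300/(0.85 × 3.9 × 13.6) = 6.654 in.
M_n = T(d − a/2) = 300 × (20.1 − 3.327) = 5031.9 kip·in = 5031.9/12 = 419.33 kip·ft.

M_n ≈ 419 kip·ft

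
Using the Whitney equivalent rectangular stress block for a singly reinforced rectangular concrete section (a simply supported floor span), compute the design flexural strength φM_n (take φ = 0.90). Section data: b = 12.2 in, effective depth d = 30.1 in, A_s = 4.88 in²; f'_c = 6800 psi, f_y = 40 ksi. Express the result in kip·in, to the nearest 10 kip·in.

T = A_s f_y = 4.88 × 40 = 195.2 kips.
a = T/(0.85 f'_c b) = 195.2/(0.85 × 6.8 × 12.2) = 2.768 in.
M_n = T(d − a/2) = 195.2 × (30.1 − 1.384) = 5605.4 kip·in.
φM_n = 0.90 × 5605.4 = 5044.9 kip·in.

φM_n ≈ 5040 kip·in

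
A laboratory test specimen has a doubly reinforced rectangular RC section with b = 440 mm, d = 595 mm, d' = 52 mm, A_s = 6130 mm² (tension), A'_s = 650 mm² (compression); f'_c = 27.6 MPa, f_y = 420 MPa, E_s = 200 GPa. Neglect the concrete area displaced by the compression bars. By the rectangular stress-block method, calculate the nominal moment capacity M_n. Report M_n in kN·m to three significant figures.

M_n ≈ 1260 kN·m

Assume both tension and compression steel yield.
Net tension couple steel: A_s − A'_s = 5480 mm².
a = (A_s − A'_s) f_y / (0.85 f'_c b) = 2301600/(0.85 × 27.6 × 440) = 222.97 mm.
c = a/β₁ = 222.97/0.85 = 262.32 mm; ε'_s = 0.003(c − d')/c = 0.0024 ≥ f_y/E_s = 0.0021, so compression steel does yield.
M_n = (A_s − A'_s) f_y (d − a/2) + A'_s f_y (d − d') = [2301600 × (595 − 111.485) + 273000 × (595 − 52)] × 10⁻⁶ = 1112.86 + 148.24 = 1261.10 kN·m.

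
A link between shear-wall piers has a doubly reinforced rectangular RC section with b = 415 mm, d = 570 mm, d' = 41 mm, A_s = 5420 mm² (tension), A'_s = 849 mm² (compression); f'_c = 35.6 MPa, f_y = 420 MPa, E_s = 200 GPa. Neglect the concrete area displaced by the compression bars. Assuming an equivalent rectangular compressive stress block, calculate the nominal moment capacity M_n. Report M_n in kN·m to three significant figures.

M_n ≈ 1140 kN·m

Assume both tension and compression steel yield.
Net tension couple steel: A_s − A'_s = 4571 mm².
a = (A_s − A'_s) f_y / (0.85 f'_c b) = 1919820/(0.85 × 35.6 × 415) = 152.88 mm.
c = a/β₁ = 152.88/0.796 = 192.06 mm; ε'_s = 0.003(c − d')/c = 0.0024 ≥ f_y/E_s = 0.0021, so compression steel does yield.
M_n = (A_s − A'_s) f_y (d − a/2) + A'_s f_y (d − d') = [1919820 × (570 − 76.44) + 356580 × (570 − 41)] × 10⁻⁶ = 947.55 + 188.63 = 1136.18 kN·m.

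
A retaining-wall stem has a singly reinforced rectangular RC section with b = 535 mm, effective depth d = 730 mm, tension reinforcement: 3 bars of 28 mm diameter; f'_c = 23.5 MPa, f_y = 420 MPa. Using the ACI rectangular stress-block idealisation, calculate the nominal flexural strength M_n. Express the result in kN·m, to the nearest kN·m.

A_s = 3 × 616 = 1848 mm².
T = A_s f_y = 1848 × 420 = 776160 N = 776.16 kN.
From C = T: a = T/(0.85 f'_c b) = 776160/(0.85 × 23.5 × 535) = 72.63 mm.
M_n = T(d − a/2) = 776.16 kN × (730 − 36.315) mm = 538.41 kN·m.

M_n ≈ 538 kN·m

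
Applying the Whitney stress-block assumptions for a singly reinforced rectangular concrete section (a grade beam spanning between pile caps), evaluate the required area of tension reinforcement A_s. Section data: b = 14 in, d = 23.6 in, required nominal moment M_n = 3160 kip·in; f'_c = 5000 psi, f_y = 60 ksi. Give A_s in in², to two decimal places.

A_s ≈ 2.35 in²

From M_n = 0.85 f'_c a b (d − a/2):
a = d − √(d² − 2M_n/(0.85 f'_c b)) = 23.6 − √(23.6² − 2 × 3160/(0.85 × 5 × 14)) = 2.369 in.
A_s = 0.85 f'_c a b / f_y = 0.85 × 5 × 2.369 × 14 / 60 = 2.349 in².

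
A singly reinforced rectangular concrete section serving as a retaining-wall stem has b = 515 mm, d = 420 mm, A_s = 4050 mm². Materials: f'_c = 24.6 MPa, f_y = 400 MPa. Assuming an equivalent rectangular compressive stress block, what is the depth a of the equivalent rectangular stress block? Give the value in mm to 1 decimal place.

a ≈ 150.4 mm

T = A_s f_y = 4050 × 400 = 1620000 N = 1620 kN.
Setting C = 0.85 f'_c a b equal to T: a = 1620000/(0.85 × 24.6 × 515) = 150.4 mm.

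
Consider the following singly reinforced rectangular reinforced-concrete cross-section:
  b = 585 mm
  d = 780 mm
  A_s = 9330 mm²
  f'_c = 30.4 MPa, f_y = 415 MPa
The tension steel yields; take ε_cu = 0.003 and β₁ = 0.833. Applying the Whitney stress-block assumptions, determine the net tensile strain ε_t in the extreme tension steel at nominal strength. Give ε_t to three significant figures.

a = A_s f_y/(0.85 f'_c b) = 256.14 mm.
β₁ = 0.833, so c = a/β₁ = 256.14/0.833 = 307.49 mm.
From the linear strain diagram with ε_cu = 0.003: ε_t = 0.003 (d − c)/c = 0.003 × (780 − 307.49)/307.49 = 0.00461.
ε_t is between 0.004 and 0.005 — transition zone.

ε_t ≈ 0.00461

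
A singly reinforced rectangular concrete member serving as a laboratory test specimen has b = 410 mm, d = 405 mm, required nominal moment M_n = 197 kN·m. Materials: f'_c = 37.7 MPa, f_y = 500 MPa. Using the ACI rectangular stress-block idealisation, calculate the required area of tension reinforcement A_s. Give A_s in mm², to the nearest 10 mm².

With M_n = 0.85 f'_c a b (d − a/2), solve the quadratic for a:
a = d − √(d² − 2M_n/(0.85 f'_c b)) = 405 − √(405² − 2 × 197×10⁶/(0.85 × 37.7 × 410)) = 38.89 mm.
A_s = 0.85 f'_c a b / f_y = 0.85 × 37.7 × 38.89 × 410 / 500 = 1021.9 mm².

A_s ≈ 1020 mm²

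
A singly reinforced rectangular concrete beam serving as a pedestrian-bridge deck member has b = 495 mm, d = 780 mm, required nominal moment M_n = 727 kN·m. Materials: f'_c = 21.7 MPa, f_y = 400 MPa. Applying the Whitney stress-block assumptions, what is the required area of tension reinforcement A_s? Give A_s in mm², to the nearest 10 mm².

A_s ≈ 2510 mm²

With M_n = 0.85 f'_c a b (d − a/2), solve the quadratic for a:
a = d − √(d² − 2M_n/(0.85 f'_c b)) = 780 − √(780² − 2 × 727×10⁶/(0.85 × 21.7 × 495)) = 109.81 mm.
A_s = 0.85 f'_c a b / f_y = 0.85 × 21.7 × 109.81 × 495 / 400 = 2506.5 mm².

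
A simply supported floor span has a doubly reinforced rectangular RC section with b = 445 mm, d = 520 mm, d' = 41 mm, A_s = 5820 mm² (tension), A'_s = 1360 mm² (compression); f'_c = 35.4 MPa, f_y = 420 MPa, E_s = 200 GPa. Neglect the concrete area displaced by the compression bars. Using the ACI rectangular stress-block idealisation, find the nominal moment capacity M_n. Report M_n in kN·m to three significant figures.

M_n ≈ 1120 kN·m

Assume both tension and compression steel yield.
Net tension couple steel: A_s − A'_s = 4460 mm².
a = (A_s − A'_s) f_y / (0.85 f'_c b) = 1873200/(0.85 × 35.4 × 445) = 139.89 mm.
c = a/β₁ = 139.89/0.797 = 175.52 mm; ε'_s = 0.003(c − d')/c = 0.0023 ≥ f_y/E_s = 0.0021, so compression steel does yield.
M_n = (A_s − A'_s) f_y (d − a/2) + A'_s f_y (d − d') = [1873200 × (520 − 69.945) + 571200 × (520 − 41)] × 10⁻⁶ = 843.04 + 273.60 = 1116.64 kN·m.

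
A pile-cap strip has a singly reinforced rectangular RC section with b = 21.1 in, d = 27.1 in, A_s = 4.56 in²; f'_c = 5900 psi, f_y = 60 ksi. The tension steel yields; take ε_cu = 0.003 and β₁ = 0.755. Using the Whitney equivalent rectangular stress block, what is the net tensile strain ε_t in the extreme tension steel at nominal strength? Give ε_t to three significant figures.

a = A_s f_y/(0.85 f'_c b) = 2.586 in.
β₁ = 0.755, so c = a/β₁ = 2.586/0.755 = 3.425 in.
From the linear strain diagram with ε_cu = 0.003: ε_t = 0.003 (d − c)/c = 0.003 × (27.1 − 3.425)/3.425 = 0.0207.
Since ε_t ≥ 0.005, the section is tension-controlled.

ε_t ≈ 0.0207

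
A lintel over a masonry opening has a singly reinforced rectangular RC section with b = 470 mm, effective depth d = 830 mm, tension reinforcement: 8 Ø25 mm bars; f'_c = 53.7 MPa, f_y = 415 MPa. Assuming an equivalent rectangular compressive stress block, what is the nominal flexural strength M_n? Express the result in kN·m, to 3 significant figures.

M_n ≈ 1290 kN·m

A_s = 8 × 491 = 3928 mm².
T = A_s f_y = 3928 × 415 = 1630120 N = 1630.12 kN.
From C = T: a = T/(0.85 f'_c b) = 1630120/(0.85 × 53.7 × 470) = 75.99 mm.
M_n = T(d − a/2) = 1630.12 kN × (830 − 37.995) mm = 1291.06 kN·m.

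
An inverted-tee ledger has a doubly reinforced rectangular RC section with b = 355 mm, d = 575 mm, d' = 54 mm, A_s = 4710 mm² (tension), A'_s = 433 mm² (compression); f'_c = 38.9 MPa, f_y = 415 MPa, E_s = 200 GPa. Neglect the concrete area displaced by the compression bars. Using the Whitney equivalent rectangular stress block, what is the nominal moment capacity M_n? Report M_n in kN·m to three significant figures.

M_n ≈ 980 kN·m

Assume both tension and compression steel yield.
Net tension couple steel: A_s − A'_s = 4277 mm².
a = (A_s − A'_s) f_y / (0.85 f'_c b) = 1774955/(0.85 × 38.9 × 355) = 151.21 mm.
c = a/β₁ = 151.21/0.772 = 195.87 mm; ε'_s = 0.003(c − d')/c = 0.0022 ≥ f_y/E_s = 0.0021, so compression steel does yield.
M_n = (A_s − A'_s) f_y (d − a/2) + A'_s f_y (d − d') = [1774955 × (575 − 75.605) + 179695 × (575 − 54)] × 10⁻⁶ = 886.40 + 93.62 = 980.02 kN·m.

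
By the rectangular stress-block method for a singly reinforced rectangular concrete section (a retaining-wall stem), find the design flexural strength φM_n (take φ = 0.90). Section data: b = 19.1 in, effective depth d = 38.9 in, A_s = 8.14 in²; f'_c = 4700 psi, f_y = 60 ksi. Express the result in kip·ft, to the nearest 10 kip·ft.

T = A_s f_y = 8.14 × 60 = 488.4 kips.
a = T/(0.85 f'_c b) = 488.4/(0.85 × 4.7 × 19.1) = 6.401 in.
M_n = T(d − a/2) = 488.4 × (38.9 − 3.2005) = 17435.6 kip·in = 17435.6/12 = 1452.97 kip·ft.
φM_n = 0.90 × 1452.97 = 1307.67 kip·ft.

φM_n ≈ 1310 kip·ft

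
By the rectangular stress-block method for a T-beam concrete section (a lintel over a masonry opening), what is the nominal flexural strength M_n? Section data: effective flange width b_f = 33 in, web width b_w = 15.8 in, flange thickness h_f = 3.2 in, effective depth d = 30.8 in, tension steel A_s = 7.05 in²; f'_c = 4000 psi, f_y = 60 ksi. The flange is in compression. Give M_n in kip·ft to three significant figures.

M_n ≈ 1020 kip·ft

Tension: T = A_s f_y = 7.05 × 60 = 423 kips.
Try a within the flange: a = T/(0.85 f'_c b_f) = 423/(0.85 × 4 × 33) = 3.770 in.
a = 3.770 > h_f = 3.2 in: the block extends into the web. Split into flange-overhang and web parts.
C_f = 0.85 f'_c (b_f − b_w) h_f = 0.85 × 4 × (33 − 15.8) × 3.2 = 187.1 kips.
Remaining web compression depth: a_w = (T − C_f)/(0.85 f'_c b_w) = (423 − 187.1)/(0.85 × 4 × 15.8) = 4.391 in.
M_n = C_f(d − h_f/2) + (T − C_f)(d − a_w/2) = 187.1 × (30.8 − 1.6) + 235.9 × (30.8 − 2.1955) = 5463.3 + 6747.8 = 12211.1 kip·in.
M_n = 12211.1/12 = 1017.59 kip·ft.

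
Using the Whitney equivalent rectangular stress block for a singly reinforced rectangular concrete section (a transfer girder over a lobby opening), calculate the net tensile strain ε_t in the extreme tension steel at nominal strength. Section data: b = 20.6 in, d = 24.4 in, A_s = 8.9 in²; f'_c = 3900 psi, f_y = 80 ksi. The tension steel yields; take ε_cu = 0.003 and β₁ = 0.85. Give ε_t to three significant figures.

a = A_s f_y/(0.85 f'_c b) = 10.426 in.
β₁ = 0.85, so c = a/β₁ = 10.426/0.85 = 12.266 in.
From the linear strain diagram with ε_cu = 0.003: ε_t = 0.003 (d − c)/c = 0.003 × (24.4 − 12.266)/12.266 = 0.00297.
ε_t < 0.004 — the section is over-reinforced for flexure under ACI limits.

ε_t ≈ 0.00297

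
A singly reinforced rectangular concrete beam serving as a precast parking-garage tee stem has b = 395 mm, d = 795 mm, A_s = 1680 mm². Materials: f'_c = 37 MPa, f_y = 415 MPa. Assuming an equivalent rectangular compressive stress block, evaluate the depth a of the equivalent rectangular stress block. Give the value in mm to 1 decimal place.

a ≈ 56.1 mm

T = A_s f_y = 1680 × 415 = 697200 N = 697.2 kN.
Setting C = 0.85 f'_c a b equal to T: a = 697200/(0.85 × 37 × 395) = 56.1 mm.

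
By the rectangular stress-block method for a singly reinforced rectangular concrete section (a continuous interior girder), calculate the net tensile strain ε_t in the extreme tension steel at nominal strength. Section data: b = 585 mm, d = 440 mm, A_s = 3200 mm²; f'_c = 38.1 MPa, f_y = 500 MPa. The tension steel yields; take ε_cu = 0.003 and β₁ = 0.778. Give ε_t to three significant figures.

a = A_s f_y/(0.85 f'_c b) = 84.45 mm.
β₁ = 0.778, so c = a/β₁ = 84.45/0.778 = 108.55 mm.
From the linear strain diagram with ε_cu = 0.003: ε_t = 0.003 (d − c)/c = 0.003 × (440 − 108.55)/108.55 = 0.00916.
Since ε_t ≥ 0.005, the section is tension-controlled.

ε_t ≈ 0.00916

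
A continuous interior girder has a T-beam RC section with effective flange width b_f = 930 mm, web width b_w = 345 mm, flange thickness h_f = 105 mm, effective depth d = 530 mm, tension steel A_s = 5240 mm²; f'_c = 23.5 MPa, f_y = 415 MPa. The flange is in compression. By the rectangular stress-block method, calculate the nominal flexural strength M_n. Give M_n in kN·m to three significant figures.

Tension: T = A_s f_y = 5240 × 415 = 2174600 N.
Try a within the flange: a = T/(0.85 f'_c b_f) = 2174600/(0.85 × 23.5 × 930) = 117.06 mm.
a = 117.06 > h_f = 105 mm: the block extends into the web. Split into flange-overhang and web parts.
C_f = 0.85 f'_c (b_f − b_w) h_f = 0.85 × 23.5 × (930 − 345) × 105 = 1226964 N.
Remaining web compression depth: a_w = (T − C_f)/(0.85 f'_c b_w) = (2174600 − 1226964)/(0.85 × 23.5 × 345) = 137.51 mm.
M_n = C_f(d − h_f/2) + (T − C_f)(d − a_w/2) = 1226964 × (530 − 52.5) + 947636 × (530 − 68.755) = 585.88 + 437.09 = 1022.97 × 10⁶ N·mm.
M_n = 1022.97 kN·m.

M_n ≈ 1020 kN·m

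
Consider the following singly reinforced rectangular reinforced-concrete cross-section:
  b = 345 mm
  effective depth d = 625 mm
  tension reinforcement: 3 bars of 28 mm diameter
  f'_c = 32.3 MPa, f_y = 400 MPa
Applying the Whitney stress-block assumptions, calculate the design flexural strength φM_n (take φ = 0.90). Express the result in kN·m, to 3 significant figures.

φM_n ≈ 390 kN·m

A_s = 3 × 616 = 1848 mm².
T = A_s f_y = 1848 × 400 = 739200 N = 739.2 kN.
From C = T: a = T/(0.85 f'_c b) = 739200/(0.85 × 32.3 × 345) = 78.04 mm.
M_n = T(d − a/2) = 739.2 kN × (625 − 39.02) mm = 433.16 kN·m.
φM_n = 0.90 × 433.16 = 389.84 kN·m.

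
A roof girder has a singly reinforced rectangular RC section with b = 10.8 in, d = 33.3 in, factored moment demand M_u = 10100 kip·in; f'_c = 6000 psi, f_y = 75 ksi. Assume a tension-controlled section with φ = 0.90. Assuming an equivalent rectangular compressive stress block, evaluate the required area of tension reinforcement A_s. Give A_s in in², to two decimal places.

M_n = M_u/φ = 10100/0.90 = 11222.2 kip·in.
From M_n = 0.85 f'_c a b (d − a/2):
a = d − √(d² − 2M_n/(0.85 f'_c b)) = 33.3 − √(33.3² − 2 × 11222.2/(0.85 × 6 × 10.8)) = 6.816 in.
A_s = 0.85 f'_c a b / f_y = 0.85 × 6 × 6.816 × 10.8 / 75 = 5.006 in².

A_s ≈ 5.01 in²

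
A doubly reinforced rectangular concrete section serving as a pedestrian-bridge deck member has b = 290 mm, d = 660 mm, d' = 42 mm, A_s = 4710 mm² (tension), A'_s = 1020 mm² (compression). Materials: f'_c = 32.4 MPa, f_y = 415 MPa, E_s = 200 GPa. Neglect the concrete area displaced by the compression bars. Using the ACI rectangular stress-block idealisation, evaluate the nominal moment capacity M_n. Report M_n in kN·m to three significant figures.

Assume both tension and compression steel yield.
Net tension couple steel: A_s − A'_s = 3690 mm².
a = (A_s − A'_s) f_y / (0.85 f'_c b) = 1531350/(0.85 × 32.4 × 290) = 191.74 mm.
c = a/β₁ = 191.74/0.819 = 234.11 mm; ε'_s = 0.003(c − d')/c = 0.0025 ≥ f_y/E_s = 0.0021, so compression steel does yield.
M_n = (A_s − A'_s) f_y (d − a/2) + A'_s f_y (d − d') = [1531350 × (660 − 95.87) + 423300 × (660 − 42)] × 10⁻⁶ = 863.88 + 261.60 = 1125.48 kN·m.

M_n ≈ 1130 kN·m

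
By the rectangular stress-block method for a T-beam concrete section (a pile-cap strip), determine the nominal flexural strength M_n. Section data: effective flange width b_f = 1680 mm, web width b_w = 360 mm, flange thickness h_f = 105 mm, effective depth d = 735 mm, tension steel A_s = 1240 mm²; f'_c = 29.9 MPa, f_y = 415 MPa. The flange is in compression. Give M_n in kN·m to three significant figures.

M_n ≈ 375 kN·m

Tension: T = A_s f_y = 1240 × 415 = 514600 N.
Try a within the flange: a = T/(0.85 f'_c b_f) = 514600/(0.85 × 29.9 × 1680) = 12.05 mm.
Since a = 12.05 ≤ h_f = 105 mm, the stress block lies entirely in the flange; analyse as a rectangular beam of width b_f.
M_n = T(d − a/2) = 514600 × (735 − 6.025) = 375.13 × 10⁶ N·mm.
M_n = 375.13 kN·m.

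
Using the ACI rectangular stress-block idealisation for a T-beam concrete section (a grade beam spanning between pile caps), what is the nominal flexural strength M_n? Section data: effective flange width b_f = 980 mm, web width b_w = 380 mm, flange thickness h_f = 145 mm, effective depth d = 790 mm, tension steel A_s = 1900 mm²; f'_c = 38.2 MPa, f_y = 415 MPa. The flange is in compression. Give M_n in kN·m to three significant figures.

M_n ≈ 613 kN·m

Tension: T = A_s f_y = 1900 × 415 = 788500 N.
Try a within the flange: a = T/(0.85 f'_c b_f) = 788500/(0.85 × 38.2 × 980) = 24.78 mm.
Since a = 24.78 ≤ h_f = 145 mm, the stress block lies entirely in the flange; analyse as a rectangular beam of width b_f.
M_n = T(d − a/2) = 788500 × (790 − 12.39) = 613.15 × 10⁶ N·mm.
M_n = 613.15 kN·m.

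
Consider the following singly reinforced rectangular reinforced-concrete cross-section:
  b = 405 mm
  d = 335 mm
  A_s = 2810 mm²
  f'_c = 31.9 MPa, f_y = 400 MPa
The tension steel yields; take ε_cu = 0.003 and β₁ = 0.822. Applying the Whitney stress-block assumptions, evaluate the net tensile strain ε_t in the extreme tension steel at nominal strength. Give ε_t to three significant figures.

a = A_s f_y/(0.85 f'_c b) = 102.35 mm.
β₁ = 0.822, so c = a/β₁ = 102.35/0.822 = 124.51 mm.
From the linear strain diagram with ε_cu = 0.003: ε_t = 0.003 (d − c)/c = 0.003 × (335 − 124.51)/124.51 = 0.00507.
Since ε_t ≥ 0.005, the section is tension-controlled.

ε_t ≈ 0.00507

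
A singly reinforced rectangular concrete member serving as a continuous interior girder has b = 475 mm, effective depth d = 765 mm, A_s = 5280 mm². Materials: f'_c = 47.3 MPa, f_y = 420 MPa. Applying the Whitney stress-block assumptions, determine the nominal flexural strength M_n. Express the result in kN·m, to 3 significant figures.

M_n ≈ 1570 kN·m

T = A_s f_y = 5280 × 420 = 2217600 N = 2217.6 kN.
From C = T: a = T/(0.85 f'_c b) = 2217600/(0.85 × 47.3 × 475) = 116.12 mm.
M_n = T(d − a/2) = 2217.6 kN × (765 − 58.06) mm = 1567.71 kN·m.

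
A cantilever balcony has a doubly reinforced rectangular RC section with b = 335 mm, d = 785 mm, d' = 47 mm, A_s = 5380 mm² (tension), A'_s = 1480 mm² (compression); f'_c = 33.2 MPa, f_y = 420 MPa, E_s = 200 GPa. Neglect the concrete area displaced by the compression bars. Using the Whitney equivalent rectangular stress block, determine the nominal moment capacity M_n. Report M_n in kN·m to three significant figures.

Assume both tension and compression steel yield.
Net tension couple steel: A_s − A'_s = 3900 mm².
a = (A_s − A'_s) f_y / (0.85 f'_c b) = 1638000/(0.85 × 33.2 × 335) = 173.27 mm.
c = a/β₁ = 173.27/0.813 = 213.12 mm; ε'_s = 0.003(c − d')/c = 0.0023 ≥ f_y/E_s = 0.0021, so compression steel does yield.
M_n = (A_s − A'_s) f_y (d − a/2) + A'_s f_y (d − d') = [1638000 × (785 − 86.635) + 621600 × (785 − 47)] × 10⁻⁶ = 1143.92 + 458.74 = 1602.66 kN·m.

M_n ≈ 1600 kN·m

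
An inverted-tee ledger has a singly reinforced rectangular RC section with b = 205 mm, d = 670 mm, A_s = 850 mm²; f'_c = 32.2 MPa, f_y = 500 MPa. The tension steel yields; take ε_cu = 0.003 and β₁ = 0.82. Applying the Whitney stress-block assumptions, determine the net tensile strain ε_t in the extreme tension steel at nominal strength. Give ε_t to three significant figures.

a = A_s f_y/(0.85 f'_c b) = 75.75 mm.
β₁ = 0.82, so c = a/β₁ = 75.75/0.82 = 92.38 mm.
From the linear strain diagram with ε_cu = 0.003: ε_t = 0.003 (d − c)/c = 0.003 × (670 − 92.38)/92.38 = 0.0188.
Since ε_t ≥ 0.005, the section is tension-controlled.

ε_t ≈ 0.0188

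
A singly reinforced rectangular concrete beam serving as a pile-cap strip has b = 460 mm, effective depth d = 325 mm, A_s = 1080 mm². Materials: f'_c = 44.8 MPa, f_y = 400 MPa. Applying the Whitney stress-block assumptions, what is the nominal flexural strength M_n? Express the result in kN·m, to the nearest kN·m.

T = A_s f_y = 1080 × 400 = 432000 N = 432 kN.
From C = T: a = T/(0.85 f'_c b) = 432000/(0.85 × 44.8 × 460) = 24.66 mm.
M_n = T(d − a/2) = 432 kN × (325 − 12.33) mm = 135.07 kN·m.

M_n ≈ 135 kN·m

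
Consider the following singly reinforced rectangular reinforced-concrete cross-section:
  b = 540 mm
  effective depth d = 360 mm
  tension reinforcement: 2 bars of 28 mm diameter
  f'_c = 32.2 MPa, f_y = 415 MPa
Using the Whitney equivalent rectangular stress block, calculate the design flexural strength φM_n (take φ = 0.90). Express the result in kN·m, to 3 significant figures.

A_s = 2 × 616 = 1232 mm².
T = A_s f_y = 1232 × 415 = 511280 N = 511.28 kN.
From C = T: a = T/(0.85 f'_c b) = 511280/(0.85 × 32.2 × 540) = 34.59 mm.
M_n = T(d − a/2) = 511.28 kN × (360 − 17.295) mm = 175.22 kN·m.
φM_n = 0.90 × 175.22 = 157.70 kN·m.

φM_n ≈ 158 kN·m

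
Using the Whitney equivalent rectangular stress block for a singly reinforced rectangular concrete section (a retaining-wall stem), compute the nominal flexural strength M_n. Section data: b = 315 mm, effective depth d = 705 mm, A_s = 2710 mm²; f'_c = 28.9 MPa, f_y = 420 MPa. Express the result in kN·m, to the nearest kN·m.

M_n ≈ 719 kN·m

T = A_s f_y = 2710 × 420 = 1138200 N = 1138.2 kN.
From C = T: a = T/(0.85 f'_c b) = 1138200/(0.85 × 28.9 × 315) = 147.09 mm.
M_n = T(d − a/2) = 1138.2 kN × (705 − 73.545) mm = 718.72 kN·m.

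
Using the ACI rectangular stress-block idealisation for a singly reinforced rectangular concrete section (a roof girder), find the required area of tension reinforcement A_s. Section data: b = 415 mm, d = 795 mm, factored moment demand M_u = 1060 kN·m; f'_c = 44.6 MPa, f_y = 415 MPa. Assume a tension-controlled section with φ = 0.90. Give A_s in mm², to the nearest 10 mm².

M_n = M_u/φ = 1060/0.90 = 1177.78 kN·m.
With M_n = 0.85 f'_c a b (d − a/2), solve the quadratic for a:
a = d − √(d² − 2M_n/(0.85 f'_c b)) = 795 − √(795² − 2 × 1177.78×10⁶/(0.85 × 44.6 × 415)) = 100.52 mm.
A_s = 0.85 f'_c a b / f_y = 0.85 × 44.6 × 100.52 × 415 / 415 = 3810.7 mm².

A_s ≈ 3810 mm²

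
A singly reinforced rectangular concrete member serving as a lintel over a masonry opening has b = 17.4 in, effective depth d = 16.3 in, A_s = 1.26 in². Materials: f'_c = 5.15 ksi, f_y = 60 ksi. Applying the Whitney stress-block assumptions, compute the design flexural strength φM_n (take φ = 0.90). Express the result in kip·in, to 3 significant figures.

φM_n ≈ 1080 kip·in

T = A_s f_y = 1.26 × 60 = 75.6 kips.
a = T/(0.85 f'_c b) = 75.6/(0.85 × 5.15 × 17.4) = 0.993 in.
M_n = T(d − a/2) = 75.6 × (16.3 − 0.4965) = 1194.7 kip·in.
φM_n = 0.90 × 1194.7 = 1075.2 kip·in.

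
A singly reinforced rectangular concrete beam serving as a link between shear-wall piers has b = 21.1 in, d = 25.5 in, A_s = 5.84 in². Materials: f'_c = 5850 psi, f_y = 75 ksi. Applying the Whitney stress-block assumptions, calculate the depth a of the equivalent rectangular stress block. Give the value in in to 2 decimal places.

T = A_s f_y = 5.84 × 75 = 438 kips.
a = T/(0.85 f'_c b) = 438/(0.85 × 5.85 × 21.1) = 4.17 in.

a ≈ 4.17 in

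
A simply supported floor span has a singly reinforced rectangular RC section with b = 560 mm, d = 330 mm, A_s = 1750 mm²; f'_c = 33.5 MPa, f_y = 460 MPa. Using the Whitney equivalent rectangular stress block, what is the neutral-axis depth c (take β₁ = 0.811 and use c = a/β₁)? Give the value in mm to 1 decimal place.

c ≈ 62.2 mm

T = A_s f_y = 1750 × 460 = 805000 N = 805 kN.
Setting C = 0.85 f'_c a b equal to T: a = 805000/(0.85 × 33.5 × 560) = 50.483 mm.
With β₁ = 0.811, c = a/β₁ = 50.483/0.811 = 62.2 mm.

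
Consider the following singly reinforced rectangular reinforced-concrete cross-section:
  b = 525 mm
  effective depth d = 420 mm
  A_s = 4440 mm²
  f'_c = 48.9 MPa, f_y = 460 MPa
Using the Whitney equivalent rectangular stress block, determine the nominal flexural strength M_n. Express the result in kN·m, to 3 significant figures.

M_n ≈ 762 kN·m

T = A_s f_y = 4440 × 460 = 2042400 N = 2042.4 kN.
From C = T: a = T/(0.85 f'_c b) = 2042400/(0.85 × 48.9 × 525) = 93.60 mm.
M_n = T(d − a/2) = 2042.4 kN × (420 − 46.8) mm = 762.22 kN·m.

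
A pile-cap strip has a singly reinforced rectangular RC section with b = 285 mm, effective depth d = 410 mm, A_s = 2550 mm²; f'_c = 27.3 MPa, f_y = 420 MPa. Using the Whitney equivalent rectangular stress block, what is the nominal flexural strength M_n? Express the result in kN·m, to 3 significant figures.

T = A_s f_y = 2550 × 420 = 1071000 N = 1071 kN.
From C = T: a = T/(0.85 f'_c b) = 1071000/(0.85 × 27.3 × 285) = 161.94 mm.
M_n = T(d − a/2) = 1071 kN × (410 − 80.97) mm = 352.39 kN·m.

M_n ≈ 352 kN·m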